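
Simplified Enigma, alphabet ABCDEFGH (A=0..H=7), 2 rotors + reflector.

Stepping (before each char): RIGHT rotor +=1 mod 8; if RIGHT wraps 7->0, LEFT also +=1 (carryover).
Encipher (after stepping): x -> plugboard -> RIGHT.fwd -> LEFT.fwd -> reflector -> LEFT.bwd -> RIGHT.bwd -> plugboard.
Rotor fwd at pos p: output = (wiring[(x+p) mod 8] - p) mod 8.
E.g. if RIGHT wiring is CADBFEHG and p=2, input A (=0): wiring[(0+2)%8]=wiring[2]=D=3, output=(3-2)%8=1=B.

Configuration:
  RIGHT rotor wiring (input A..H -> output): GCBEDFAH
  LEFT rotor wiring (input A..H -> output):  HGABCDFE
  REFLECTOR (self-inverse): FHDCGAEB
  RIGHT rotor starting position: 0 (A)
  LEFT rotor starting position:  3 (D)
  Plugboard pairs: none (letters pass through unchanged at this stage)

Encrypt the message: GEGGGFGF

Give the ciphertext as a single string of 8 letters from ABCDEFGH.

Answer: CDCHCECD

Derivation:
Char 1 ('G'): step: R->1, L=3; G->plug->G->R->G->L->D->refl->C->L'->D->R'->C->plug->C
Char 2 ('E'): step: R->2, L=3; E->plug->E->R->G->L->D->refl->C->L'->D->R'->D->plug->D
Char 3 ('G'): step: R->3, L=3; G->plug->G->R->H->L->F->refl->A->L'->C->R'->C->plug->C
Char 4 ('G'): step: R->4, L=3; G->plug->G->R->F->L->E->refl->G->L'->A->R'->H->plug->H
Char 5 ('G'): step: R->5, L=3; G->plug->G->R->H->L->F->refl->A->L'->C->R'->C->plug->C
Char 6 ('F'): step: R->6, L=3; F->plug->F->R->G->L->D->refl->C->L'->D->R'->E->plug->E
Char 7 ('G'): step: R->7, L=3; G->plug->G->R->G->L->D->refl->C->L'->D->R'->C->plug->C
Char 8 ('F'): step: R->0, L->4 (L advanced); F->plug->F->R->F->L->C->refl->D->L'->E->R'->D->plug->D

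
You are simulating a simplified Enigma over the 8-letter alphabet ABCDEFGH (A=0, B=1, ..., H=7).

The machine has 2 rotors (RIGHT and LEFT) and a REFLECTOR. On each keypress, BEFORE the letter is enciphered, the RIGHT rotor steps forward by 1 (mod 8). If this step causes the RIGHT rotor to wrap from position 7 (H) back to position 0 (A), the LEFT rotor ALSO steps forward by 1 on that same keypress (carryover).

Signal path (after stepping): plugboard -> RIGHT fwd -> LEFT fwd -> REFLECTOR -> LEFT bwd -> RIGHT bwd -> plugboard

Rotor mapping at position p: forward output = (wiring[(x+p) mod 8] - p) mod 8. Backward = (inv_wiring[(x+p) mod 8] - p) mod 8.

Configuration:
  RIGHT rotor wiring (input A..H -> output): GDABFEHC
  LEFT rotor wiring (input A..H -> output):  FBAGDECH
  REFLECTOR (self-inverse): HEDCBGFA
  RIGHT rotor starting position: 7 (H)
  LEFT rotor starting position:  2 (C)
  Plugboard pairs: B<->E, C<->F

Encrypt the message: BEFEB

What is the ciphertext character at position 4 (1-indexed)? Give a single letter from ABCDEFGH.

Char 1 ('B'): step: R->0, L->3 (L advanced); B->plug->E->R->F->L->C->refl->D->L'->A->R'->C->plug->F
Char 2 ('E'): step: R->1, L=3; E->plug->B->R->H->L->F->refl->G->L'->G->R'->F->plug->C
Char 3 ('F'): step: R->2, L=3; F->plug->C->R->D->L->H->refl->A->L'->B->R'->H->plug->H
Char 4 ('E'): step: R->3, L=3; E->plug->B->R->C->L->B->refl->E->L'->E->R'->D->plug->D

D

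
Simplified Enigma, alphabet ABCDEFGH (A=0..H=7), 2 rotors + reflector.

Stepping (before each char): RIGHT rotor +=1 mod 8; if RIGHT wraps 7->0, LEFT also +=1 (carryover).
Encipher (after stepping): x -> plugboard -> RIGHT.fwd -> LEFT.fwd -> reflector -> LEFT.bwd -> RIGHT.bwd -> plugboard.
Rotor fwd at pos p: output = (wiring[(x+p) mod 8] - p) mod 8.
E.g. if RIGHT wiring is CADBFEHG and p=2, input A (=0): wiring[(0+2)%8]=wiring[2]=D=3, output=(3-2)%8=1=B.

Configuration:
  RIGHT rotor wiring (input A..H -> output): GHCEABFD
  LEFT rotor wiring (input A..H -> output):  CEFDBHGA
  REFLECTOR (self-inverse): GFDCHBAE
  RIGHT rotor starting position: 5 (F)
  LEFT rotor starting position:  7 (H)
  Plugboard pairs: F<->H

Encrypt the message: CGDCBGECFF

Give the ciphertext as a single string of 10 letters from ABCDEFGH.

Char 1 ('C'): step: R->6, L=7; C->plug->C->R->A->L->B->refl->F->L'->C->R'->G->plug->G
Char 2 ('G'): step: R->7, L=7; G->plug->G->R->C->L->F->refl->B->L'->A->R'->C->plug->C
Char 3 ('D'): step: R->0, L->0 (L advanced); D->plug->D->R->E->L->B->refl->F->L'->C->R'->C->plug->C
Char 4 ('C'): step: R->1, L=0; C->plug->C->R->D->L->D->refl->C->L'->A->R'->E->plug->E
Char 5 ('B'): step: R->2, L=0; B->plug->B->R->C->L->F->refl->B->L'->E->R'->G->plug->G
Char 6 ('G'): step: R->3, L=0; G->plug->G->R->E->L->B->refl->F->L'->C->R'->D->plug->D
Char 7 ('E'): step: R->4, L=0; E->plug->E->R->C->L->F->refl->B->L'->E->R'->A->plug->A
Char 8 ('C'): step: R->5, L=0; C->plug->C->R->G->L->G->refl->A->L'->H->R'->G->plug->G
Char 9 ('F'): step: R->6, L=0; F->plug->H->R->D->L->D->refl->C->L'->A->R'->C->plug->C
Char 10 ('F'): step: R->7, L=0; F->plug->H->R->G->L->G->refl->A->L'->H->R'->B->plug->B

Answer: GCCEGDAGCB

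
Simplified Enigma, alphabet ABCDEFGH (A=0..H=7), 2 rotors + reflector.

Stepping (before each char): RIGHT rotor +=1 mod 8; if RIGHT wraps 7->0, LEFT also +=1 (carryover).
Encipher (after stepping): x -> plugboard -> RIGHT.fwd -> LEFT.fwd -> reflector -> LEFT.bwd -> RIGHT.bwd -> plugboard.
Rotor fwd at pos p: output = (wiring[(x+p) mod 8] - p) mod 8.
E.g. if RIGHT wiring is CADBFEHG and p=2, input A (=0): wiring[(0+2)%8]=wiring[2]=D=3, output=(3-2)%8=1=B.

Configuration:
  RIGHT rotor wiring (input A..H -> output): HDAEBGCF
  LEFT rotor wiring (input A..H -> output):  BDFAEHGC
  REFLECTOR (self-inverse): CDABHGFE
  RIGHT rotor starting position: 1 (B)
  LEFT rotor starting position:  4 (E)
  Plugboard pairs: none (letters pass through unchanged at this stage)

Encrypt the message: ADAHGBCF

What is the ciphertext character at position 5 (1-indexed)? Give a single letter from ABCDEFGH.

Char 1 ('A'): step: R->2, L=4; A->plug->A->R->G->L->B->refl->D->L'->B->R'->H->plug->H
Char 2 ('D'): step: R->3, L=4; D->plug->D->R->H->L->E->refl->H->L'->F->R'->H->plug->H
Char 3 ('A'): step: R->4, L=4; A->plug->A->R->F->L->H->refl->E->L'->H->R'->F->plug->F
Char 4 ('H'): step: R->5, L=4; H->plug->H->R->E->L->F->refl->G->L'->D->R'->F->plug->F
Char 5 ('G'): step: R->6, L=4; G->plug->G->R->D->L->G->refl->F->L'->E->R'->A->plug->A

A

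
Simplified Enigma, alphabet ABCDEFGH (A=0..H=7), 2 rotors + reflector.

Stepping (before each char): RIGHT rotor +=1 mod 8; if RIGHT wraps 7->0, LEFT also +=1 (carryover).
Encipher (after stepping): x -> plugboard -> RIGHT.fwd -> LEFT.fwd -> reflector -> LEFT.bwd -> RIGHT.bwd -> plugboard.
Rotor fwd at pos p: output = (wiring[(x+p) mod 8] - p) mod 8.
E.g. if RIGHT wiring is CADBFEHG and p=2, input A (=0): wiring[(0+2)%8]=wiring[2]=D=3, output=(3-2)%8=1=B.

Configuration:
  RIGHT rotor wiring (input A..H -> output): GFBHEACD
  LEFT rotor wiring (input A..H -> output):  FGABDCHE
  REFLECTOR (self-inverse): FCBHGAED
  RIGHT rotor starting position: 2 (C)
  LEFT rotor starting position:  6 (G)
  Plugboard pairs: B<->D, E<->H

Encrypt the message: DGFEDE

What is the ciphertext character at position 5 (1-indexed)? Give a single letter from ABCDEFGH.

Char 1 ('D'): step: R->3, L=6; D->plug->B->R->B->L->G->refl->E->L'->H->R'->D->plug->B
Char 2 ('G'): step: R->4, L=6; G->plug->G->R->F->L->D->refl->H->L'->C->R'->E->plug->H
Char 3 ('F'): step: R->5, L=6; F->plug->F->R->E->L->C->refl->B->L'->A->R'->E->plug->H
Char 4 ('E'): step: R->6, L=6; E->plug->H->R->C->L->H->refl->D->L'->F->R'->B->plug->D
Char 5 ('D'): step: R->7, L=6; D->plug->B->R->H->L->E->refl->G->L'->B->R'->G->plug->G

G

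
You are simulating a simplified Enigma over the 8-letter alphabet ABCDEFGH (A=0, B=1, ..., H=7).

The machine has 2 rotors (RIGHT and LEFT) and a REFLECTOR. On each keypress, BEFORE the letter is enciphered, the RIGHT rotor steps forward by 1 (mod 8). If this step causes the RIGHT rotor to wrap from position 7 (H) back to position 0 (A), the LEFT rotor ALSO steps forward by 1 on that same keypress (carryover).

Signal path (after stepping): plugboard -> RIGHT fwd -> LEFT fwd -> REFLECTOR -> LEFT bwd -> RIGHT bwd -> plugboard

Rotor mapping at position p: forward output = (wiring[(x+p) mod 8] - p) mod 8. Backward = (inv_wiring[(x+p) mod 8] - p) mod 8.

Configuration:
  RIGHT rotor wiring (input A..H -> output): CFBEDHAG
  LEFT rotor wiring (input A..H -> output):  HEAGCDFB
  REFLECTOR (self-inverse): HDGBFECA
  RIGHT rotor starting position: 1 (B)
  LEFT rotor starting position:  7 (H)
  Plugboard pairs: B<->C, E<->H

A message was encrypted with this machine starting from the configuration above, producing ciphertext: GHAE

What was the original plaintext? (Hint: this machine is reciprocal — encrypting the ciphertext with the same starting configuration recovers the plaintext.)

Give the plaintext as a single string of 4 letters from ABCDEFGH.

Char 1 ('G'): step: R->2, L=7; G->plug->G->R->A->L->C->refl->G->L'->H->R'->A->plug->A
Char 2 ('H'): step: R->3, L=7; H->plug->E->R->D->L->B->refl->D->L'->F->R'->D->plug->D
Char 3 ('A'): step: R->4, L=7; A->plug->A->R->H->L->G->refl->C->L'->A->R'->H->plug->E
Char 4 ('E'): step: R->5, L=7; E->plug->H->R->G->L->E->refl->F->L'->C->R'->A->plug->A

Answer: ADEA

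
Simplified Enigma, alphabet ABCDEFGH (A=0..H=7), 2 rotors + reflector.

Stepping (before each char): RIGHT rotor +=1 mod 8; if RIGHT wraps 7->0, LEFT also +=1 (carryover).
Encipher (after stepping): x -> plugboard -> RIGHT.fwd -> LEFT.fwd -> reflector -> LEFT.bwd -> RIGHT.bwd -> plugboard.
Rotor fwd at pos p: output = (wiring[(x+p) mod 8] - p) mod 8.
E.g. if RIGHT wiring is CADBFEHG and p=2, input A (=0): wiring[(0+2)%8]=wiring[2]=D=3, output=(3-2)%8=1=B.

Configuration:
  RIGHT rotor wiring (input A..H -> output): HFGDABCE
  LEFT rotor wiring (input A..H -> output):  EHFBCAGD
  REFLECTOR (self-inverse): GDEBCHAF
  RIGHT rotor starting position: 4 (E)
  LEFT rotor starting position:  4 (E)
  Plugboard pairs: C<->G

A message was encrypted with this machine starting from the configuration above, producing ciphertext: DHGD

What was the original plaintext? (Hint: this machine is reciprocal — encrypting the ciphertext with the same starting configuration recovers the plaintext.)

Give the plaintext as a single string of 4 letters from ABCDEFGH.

Answer: FDAA

Derivation:
Char 1 ('D'): step: R->5, L=4; D->plug->D->R->C->L->C->refl->E->L'->B->R'->F->plug->F
Char 2 ('H'): step: R->6, L=4; H->plug->H->R->D->L->H->refl->F->L'->H->R'->D->plug->D
Char 3 ('G'): step: R->7, L=4; G->plug->C->R->G->L->B->refl->D->L'->F->R'->A->plug->A
Char 4 ('D'): step: R->0, L->5 (L advanced); D->plug->D->R->D->L->H->refl->F->L'->H->R'->A->plug->A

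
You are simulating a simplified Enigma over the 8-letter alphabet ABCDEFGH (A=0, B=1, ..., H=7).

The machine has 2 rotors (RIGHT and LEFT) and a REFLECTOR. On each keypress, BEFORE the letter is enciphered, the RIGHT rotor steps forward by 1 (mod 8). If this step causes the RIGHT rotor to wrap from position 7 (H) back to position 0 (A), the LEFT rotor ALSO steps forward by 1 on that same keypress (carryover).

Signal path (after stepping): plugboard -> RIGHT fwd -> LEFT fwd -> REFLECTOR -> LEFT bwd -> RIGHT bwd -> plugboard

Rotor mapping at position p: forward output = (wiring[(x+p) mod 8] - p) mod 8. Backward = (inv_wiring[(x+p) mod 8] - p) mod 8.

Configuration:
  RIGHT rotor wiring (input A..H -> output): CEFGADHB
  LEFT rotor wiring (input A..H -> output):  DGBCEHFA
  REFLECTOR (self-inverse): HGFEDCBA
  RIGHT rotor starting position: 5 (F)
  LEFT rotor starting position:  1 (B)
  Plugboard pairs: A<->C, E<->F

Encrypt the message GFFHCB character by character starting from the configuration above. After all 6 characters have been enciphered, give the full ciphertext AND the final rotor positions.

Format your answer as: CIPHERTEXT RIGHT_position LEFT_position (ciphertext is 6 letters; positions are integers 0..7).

Char 1 ('G'): step: R->6, L=1; G->plug->G->R->C->L->B->refl->G->L'->E->R'->C->plug->A
Char 2 ('F'): step: R->7, L=1; F->plug->E->R->H->L->C->refl->F->L'->A->R'->H->plug->H
Char 3 ('F'): step: R->0, L->2 (L advanced); F->plug->E->R->A->L->H->refl->A->L'->B->R'->H->plug->H
Char 4 ('H'): step: R->1, L=2; H->plug->H->R->B->L->A->refl->H->L'->A->R'->G->plug->G
Char 5 ('C'): step: R->2, L=2; C->plug->A->R->D->L->F->refl->C->L'->C->R'->H->plug->H
Char 6 ('B'): step: R->3, L=2; B->plug->B->R->F->L->G->refl->B->L'->G->R'->E->plug->F
Final: ciphertext=AHHGHF, RIGHT=3, LEFT=2

Answer: AHHGHF 3 2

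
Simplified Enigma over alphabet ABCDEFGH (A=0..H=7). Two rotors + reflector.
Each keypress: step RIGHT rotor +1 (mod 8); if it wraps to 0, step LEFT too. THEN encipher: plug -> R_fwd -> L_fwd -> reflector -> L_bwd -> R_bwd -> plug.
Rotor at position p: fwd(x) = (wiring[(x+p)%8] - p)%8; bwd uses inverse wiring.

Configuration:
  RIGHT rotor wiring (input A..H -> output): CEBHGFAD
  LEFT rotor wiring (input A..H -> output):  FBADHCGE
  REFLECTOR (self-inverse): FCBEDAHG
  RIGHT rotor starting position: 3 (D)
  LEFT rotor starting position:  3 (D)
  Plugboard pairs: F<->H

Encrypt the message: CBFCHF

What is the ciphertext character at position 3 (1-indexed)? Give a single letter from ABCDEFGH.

Char 1 ('C'): step: R->4, L=3; C->plug->C->R->E->L->B->refl->C->L'->F->R'->G->plug->G
Char 2 ('B'): step: R->5, L=3; B->plug->B->R->D->L->D->refl->E->L'->B->R'->H->plug->F
Char 3 ('F'): step: R->6, L=3; F->plug->H->R->H->L->F->refl->A->L'->A->R'->G->plug->G

G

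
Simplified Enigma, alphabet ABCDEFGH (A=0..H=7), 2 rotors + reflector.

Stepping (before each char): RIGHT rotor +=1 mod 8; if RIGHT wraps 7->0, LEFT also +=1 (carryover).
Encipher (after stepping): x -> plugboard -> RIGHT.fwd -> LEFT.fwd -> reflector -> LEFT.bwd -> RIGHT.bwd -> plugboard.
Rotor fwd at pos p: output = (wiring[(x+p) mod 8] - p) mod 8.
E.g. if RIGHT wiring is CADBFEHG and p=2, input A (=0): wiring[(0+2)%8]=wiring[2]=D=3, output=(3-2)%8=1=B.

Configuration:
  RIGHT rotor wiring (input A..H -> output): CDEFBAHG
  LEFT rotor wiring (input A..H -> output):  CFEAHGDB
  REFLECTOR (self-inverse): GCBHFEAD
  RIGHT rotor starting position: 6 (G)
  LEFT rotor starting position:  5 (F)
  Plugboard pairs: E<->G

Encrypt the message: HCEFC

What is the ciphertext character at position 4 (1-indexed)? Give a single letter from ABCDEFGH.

Char 1 ('H'): step: R->7, L=5; H->plug->H->R->A->L->B->refl->C->L'->H->R'->A->plug->A
Char 2 ('C'): step: R->0, L->6 (L advanced); C->plug->C->R->E->L->G->refl->A->L'->H->R'->G->plug->E
Char 3 ('E'): step: R->1, L=6; E->plug->G->R->F->L->C->refl->B->L'->G->R'->F->plug->F
Char 4 ('F'): step: R->2, L=6; F->plug->F->R->E->L->G->refl->A->L'->H->R'->C->plug->C

C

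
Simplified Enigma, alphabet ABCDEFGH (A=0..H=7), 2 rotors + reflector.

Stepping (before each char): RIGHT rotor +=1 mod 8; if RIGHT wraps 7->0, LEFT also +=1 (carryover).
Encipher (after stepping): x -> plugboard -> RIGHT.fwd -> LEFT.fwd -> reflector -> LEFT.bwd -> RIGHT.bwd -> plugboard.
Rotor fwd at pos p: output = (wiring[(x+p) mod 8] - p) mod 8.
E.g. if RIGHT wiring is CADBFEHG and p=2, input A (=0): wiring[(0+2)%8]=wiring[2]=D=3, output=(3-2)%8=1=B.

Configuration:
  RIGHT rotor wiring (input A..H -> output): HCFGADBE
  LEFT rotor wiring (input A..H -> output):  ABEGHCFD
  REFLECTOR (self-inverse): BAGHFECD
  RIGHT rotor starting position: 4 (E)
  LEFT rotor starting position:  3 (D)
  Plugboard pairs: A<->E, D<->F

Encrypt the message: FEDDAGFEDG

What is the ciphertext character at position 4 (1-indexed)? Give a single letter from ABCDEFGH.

Char 1 ('F'): step: R->5, L=3; F->plug->D->R->C->L->H->refl->D->L'->A->R'->F->plug->D
Char 2 ('E'): step: R->6, L=3; E->plug->A->R->D->L->C->refl->G->L'->G->R'->B->plug->B
Char 3 ('D'): step: R->7, L=3; D->plug->F->R->B->L->E->refl->F->L'->F->R'->A->plug->E
Char 4 ('D'): step: R->0, L->4 (L advanced); D->plug->F->R->D->L->H->refl->D->L'->A->R'->E->plug->A

A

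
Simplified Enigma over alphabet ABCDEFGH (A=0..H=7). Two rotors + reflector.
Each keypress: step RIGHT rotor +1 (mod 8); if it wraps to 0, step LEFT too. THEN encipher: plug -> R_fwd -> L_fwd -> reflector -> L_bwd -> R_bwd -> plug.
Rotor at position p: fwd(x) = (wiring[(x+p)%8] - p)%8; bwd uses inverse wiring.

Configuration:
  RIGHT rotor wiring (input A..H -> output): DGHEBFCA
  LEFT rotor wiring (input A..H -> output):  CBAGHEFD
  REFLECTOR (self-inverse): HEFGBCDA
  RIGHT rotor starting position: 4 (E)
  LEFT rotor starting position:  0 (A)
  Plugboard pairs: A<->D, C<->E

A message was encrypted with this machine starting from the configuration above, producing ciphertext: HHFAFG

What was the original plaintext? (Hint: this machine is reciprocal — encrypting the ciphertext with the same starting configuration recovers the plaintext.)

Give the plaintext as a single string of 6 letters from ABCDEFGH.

Char 1 ('H'): step: R->5, L=0; H->plug->H->R->E->L->H->refl->A->L'->C->R'->F->plug->F
Char 2 ('H'): step: R->6, L=0; H->plug->H->R->H->L->D->refl->G->L'->D->R'->G->plug->G
Char 3 ('F'): step: R->7, L=0; F->plug->F->R->C->L->A->refl->H->L'->E->R'->B->plug->B
Char 4 ('A'): step: R->0, L->1 (L advanced); A->plug->D->R->E->L->D->refl->G->L'->D->R'->A->plug->D
Char 5 ('F'): step: R->1, L=1; F->plug->F->R->B->L->H->refl->A->L'->A->R'->D->plug->A
Char 6 ('G'): step: R->2, L=1; G->plug->G->R->B->L->H->refl->A->L'->A->R'->E->plug->C

Answer: FGBDAC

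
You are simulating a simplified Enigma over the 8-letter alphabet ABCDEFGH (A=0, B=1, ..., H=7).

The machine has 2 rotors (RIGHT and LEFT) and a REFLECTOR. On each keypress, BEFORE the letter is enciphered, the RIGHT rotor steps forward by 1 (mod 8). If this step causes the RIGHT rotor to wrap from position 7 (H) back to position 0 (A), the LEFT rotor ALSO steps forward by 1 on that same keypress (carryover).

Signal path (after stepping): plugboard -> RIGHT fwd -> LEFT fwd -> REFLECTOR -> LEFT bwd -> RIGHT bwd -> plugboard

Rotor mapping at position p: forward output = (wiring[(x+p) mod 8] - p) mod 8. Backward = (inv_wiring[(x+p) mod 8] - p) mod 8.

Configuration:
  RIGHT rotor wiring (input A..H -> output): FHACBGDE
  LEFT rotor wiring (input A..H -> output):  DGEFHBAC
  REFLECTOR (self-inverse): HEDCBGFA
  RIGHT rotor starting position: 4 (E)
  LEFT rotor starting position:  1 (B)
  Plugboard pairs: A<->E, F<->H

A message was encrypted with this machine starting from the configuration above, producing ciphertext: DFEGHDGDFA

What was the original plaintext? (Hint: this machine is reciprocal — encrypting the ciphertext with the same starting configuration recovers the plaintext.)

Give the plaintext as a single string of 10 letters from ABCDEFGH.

Char 1 ('D'): step: R->5, L=1; D->plug->D->R->A->L->F->refl->G->L'->D->R'->F->plug->H
Char 2 ('F'): step: R->6, L=1; F->plug->H->R->A->L->F->refl->G->L'->D->R'->G->plug->G
Char 3 ('E'): step: R->7, L=1; E->plug->A->R->F->L->H->refl->A->L'->E->R'->H->plug->F
Char 4 ('G'): step: R->0, L->2 (L advanced); G->plug->G->R->D->L->H->refl->A->L'->F->R'->A->plug->E
Char 5 ('H'): step: R->1, L=2; H->plug->F->R->C->L->F->refl->G->L'->E->R'->H->plug->F
Char 6 ('D'): step: R->2, L=2; D->plug->D->R->E->L->G->refl->F->L'->C->R'->F->plug->H
Char 7 ('G'): step: R->3, L=2; G->plug->G->R->E->L->G->refl->F->L'->C->R'->F->plug->H
Char 8 ('D'): step: R->4, L=2; D->plug->D->R->A->L->C->refl->D->L'->B->R'->E->plug->A
Char 9 ('F'): step: R->5, L=2; F->plug->H->R->E->L->G->refl->F->L'->C->R'->E->plug->A
Char 10 ('A'): step: R->6, L=2; A->plug->E->R->C->L->F->refl->G->L'->E->R'->F->plug->H

Answer: HGFEFHHAAH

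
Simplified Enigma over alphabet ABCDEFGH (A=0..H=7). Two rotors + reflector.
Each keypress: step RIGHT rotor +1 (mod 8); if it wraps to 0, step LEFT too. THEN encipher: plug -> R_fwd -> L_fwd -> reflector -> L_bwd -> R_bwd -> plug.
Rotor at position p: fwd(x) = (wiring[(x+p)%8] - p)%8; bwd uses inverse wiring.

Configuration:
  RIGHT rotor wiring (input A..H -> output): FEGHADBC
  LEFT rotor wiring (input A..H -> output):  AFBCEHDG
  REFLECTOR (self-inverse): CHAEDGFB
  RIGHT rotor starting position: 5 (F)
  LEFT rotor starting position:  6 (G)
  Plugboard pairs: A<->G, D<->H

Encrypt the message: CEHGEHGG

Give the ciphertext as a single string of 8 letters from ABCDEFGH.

Char 1 ('C'): step: R->6, L=6; C->plug->C->R->H->L->B->refl->H->L'->D->R'->A->plug->G
Char 2 ('E'): step: R->7, L=6; E->plug->E->R->A->L->F->refl->G->L'->G->R'->B->plug->B
Char 3 ('H'): step: R->0, L->7 (L advanced); H->plug->D->R->H->L->E->refl->D->L'->E->R'->B->plug->B
Char 4 ('G'): step: R->1, L=7; G->plug->A->R->D->L->C->refl->A->L'->G->R'->C->plug->C
Char 5 ('E'): step: R->2, L=7; E->plug->E->R->H->L->E->refl->D->L'->E->R'->A->plug->G
Char 6 ('H'): step: R->3, L=7; H->plug->D->R->G->L->A->refl->C->L'->D->R'->H->plug->D
Char 7 ('G'): step: R->4, L=7; G->plug->A->R->E->L->D->refl->E->L'->H->R'->B->plug->B
Char 8 ('G'): step: R->5, L=7; G->plug->A->R->G->L->A->refl->C->L'->D->R'->H->plug->D

Answer: GBBCGDBD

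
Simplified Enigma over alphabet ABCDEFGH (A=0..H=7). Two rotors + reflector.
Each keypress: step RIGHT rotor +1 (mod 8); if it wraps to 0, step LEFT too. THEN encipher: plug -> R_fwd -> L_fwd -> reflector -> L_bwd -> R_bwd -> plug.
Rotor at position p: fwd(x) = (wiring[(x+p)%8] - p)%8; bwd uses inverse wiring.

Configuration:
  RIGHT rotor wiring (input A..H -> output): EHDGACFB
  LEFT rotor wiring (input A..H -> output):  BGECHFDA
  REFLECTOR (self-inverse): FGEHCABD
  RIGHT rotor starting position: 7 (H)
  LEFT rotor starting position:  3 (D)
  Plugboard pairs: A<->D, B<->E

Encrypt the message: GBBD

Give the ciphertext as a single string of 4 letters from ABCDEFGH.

Char 1 ('G'): step: R->0, L->4 (L advanced); G->plug->G->R->F->L->C->refl->E->L'->D->R'->C->plug->C
Char 2 ('B'): step: R->1, L=4; B->plug->E->R->B->L->B->refl->G->L'->H->R'->D->plug->A
Char 3 ('B'): step: R->2, L=4; B->plug->E->R->D->L->E->refl->C->L'->F->R'->H->plug->H
Char 4 ('D'): step: R->3, L=4; D->plug->A->R->D->L->E->refl->C->L'->F->R'->B->plug->E

Answer: CAHE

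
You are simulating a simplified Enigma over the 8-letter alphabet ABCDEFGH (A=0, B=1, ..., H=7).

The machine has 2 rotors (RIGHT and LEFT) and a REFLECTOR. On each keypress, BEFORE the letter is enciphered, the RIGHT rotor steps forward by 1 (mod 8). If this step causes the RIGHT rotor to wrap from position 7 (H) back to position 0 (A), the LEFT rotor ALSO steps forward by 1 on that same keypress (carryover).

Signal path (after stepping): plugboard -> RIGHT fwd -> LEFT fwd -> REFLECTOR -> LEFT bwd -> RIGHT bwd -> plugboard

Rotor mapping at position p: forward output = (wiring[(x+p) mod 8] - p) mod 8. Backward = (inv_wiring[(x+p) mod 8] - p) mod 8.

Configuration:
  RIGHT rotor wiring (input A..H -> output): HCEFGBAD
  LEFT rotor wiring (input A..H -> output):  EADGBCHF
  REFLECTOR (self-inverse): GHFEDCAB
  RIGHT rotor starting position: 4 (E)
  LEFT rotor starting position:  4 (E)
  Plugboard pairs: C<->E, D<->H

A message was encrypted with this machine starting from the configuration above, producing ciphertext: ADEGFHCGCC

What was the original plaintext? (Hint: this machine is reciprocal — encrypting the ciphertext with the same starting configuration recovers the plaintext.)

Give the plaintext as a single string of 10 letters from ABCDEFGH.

Char 1 ('A'): step: R->5, L=4; A->plug->A->R->E->L->A->refl->G->L'->B->R'->H->plug->D
Char 2 ('D'): step: R->6, L=4; D->plug->H->R->D->L->B->refl->H->L'->G->R'->E->plug->C
Char 3 ('E'): step: R->7, L=4; E->plug->C->R->D->L->B->refl->H->L'->G->R'->E->plug->C
Char 4 ('G'): step: R->0, L->5 (L advanced); G->plug->G->R->A->L->F->refl->C->L'->B->R'->F->plug->F
Char 5 ('F'): step: R->1, L=5; F->plug->F->R->H->L->E->refl->D->L'->E->R'->C->plug->E
Char 6 ('H'): step: R->2, L=5; H->plug->D->R->H->L->E->refl->D->L'->E->R'->C->plug->E
Char 7 ('C'): step: R->3, L=5; C->plug->E->R->A->L->F->refl->C->L'->B->R'->H->plug->D
Char 8 ('G'): step: R->4, L=5; G->plug->G->R->A->L->F->refl->C->L'->B->R'->H->plug->D
Char 9 ('C'): step: R->5, L=5; C->plug->E->R->F->L->G->refl->A->L'->C->R'->D->plug->H
Char 10 ('C'): step: R->6, L=5; C->plug->E->R->G->L->B->refl->H->L'->D->R'->H->plug->D

Answer: DCCFEEDDHD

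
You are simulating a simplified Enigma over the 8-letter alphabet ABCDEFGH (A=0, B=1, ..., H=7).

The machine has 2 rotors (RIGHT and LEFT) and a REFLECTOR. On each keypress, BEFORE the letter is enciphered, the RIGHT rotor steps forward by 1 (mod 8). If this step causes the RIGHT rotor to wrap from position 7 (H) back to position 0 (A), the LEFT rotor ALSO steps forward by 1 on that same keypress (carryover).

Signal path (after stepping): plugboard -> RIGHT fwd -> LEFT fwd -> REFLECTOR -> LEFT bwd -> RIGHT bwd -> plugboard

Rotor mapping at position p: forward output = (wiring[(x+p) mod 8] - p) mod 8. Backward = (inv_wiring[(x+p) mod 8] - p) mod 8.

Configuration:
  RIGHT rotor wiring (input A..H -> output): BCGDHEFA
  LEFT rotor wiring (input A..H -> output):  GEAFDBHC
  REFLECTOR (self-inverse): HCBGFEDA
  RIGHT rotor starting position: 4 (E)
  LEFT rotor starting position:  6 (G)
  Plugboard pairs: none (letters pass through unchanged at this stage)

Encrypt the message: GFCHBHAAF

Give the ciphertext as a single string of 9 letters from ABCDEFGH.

Char 1 ('G'): step: R->5, L=6; G->plug->G->R->G->L->F->refl->E->L'->B->R'->F->plug->F
Char 2 ('F'): step: R->6, L=6; F->plug->F->R->F->L->H->refl->A->L'->C->R'->B->plug->B
Char 3 ('C'): step: R->7, L=6; C->plug->C->R->D->L->G->refl->D->L'->H->R'->D->plug->D
Char 4 ('H'): step: R->0, L->7 (L advanced); H->plug->H->R->A->L->D->refl->G->L'->E->R'->F->plug->F
Char 5 ('B'): step: R->1, L=7; B->plug->B->R->F->L->E->refl->F->L'->C->R'->C->plug->C
Char 6 ('H'): step: R->2, L=7; H->plug->H->R->A->L->D->refl->G->L'->E->R'->A->plug->A
Char 7 ('A'): step: R->3, L=7; A->plug->A->R->A->L->D->refl->G->L'->E->R'->B->plug->B
Char 8 ('A'): step: R->4, L=7; A->plug->A->R->D->L->B->refl->C->L'->G->R'->F->plug->F
Char 9 ('F'): step: R->5, L=7; F->plug->F->R->B->L->H->refl->A->L'->H->R'->A->plug->A

Answer: FBDFCABFA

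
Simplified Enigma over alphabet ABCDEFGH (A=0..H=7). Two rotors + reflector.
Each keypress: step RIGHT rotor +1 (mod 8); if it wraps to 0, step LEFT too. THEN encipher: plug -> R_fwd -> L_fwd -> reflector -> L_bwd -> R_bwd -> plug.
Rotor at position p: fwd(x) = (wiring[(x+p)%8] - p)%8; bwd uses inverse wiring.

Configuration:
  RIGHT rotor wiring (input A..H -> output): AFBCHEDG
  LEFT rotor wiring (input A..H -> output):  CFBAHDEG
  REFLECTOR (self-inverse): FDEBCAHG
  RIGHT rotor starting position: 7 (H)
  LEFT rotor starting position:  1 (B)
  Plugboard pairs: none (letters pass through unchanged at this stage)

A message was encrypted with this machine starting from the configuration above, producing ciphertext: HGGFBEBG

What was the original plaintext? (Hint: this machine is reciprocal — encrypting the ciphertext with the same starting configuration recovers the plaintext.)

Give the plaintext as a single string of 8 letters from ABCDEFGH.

Char 1 ('H'): step: R->0, L->2 (L advanced); H->plug->H->R->G->L->A->refl->F->L'->C->R'->D->plug->D
Char 2 ('G'): step: R->1, L=2; G->plug->G->R->F->L->E->refl->C->L'->E->R'->A->plug->A
Char 3 ('G'): step: R->2, L=2; G->plug->G->R->G->L->A->refl->F->L'->C->R'->D->plug->D
Char 4 ('F'): step: R->3, L=2; F->plug->F->R->F->L->E->refl->C->L'->E->R'->B->plug->B
Char 5 ('B'): step: R->4, L=2; B->plug->B->R->A->L->H->refl->G->L'->B->R'->F->plug->F
Char 6 ('E'): step: R->5, L=2; E->plug->E->R->A->L->H->refl->G->L'->B->R'->C->plug->C
Char 7 ('B'): step: R->6, L=2; B->plug->B->R->A->L->H->refl->G->L'->B->R'->G->plug->G
Char 8 ('G'): step: R->7, L=2; G->plug->G->R->F->L->E->refl->C->L'->E->R'->H->plug->H

Answer: DADBFCGH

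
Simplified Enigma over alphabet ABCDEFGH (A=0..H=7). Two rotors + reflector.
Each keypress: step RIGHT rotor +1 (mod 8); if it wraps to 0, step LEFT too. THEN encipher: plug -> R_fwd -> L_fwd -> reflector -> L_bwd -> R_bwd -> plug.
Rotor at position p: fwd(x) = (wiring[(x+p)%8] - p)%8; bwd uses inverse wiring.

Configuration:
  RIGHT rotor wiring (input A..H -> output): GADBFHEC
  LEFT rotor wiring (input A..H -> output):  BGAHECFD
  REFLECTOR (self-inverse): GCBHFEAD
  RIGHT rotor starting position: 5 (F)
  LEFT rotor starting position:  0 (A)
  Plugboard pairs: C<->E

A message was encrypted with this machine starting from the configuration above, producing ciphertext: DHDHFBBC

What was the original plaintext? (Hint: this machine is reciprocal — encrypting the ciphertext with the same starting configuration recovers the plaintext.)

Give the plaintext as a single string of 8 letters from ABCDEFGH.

Char 1 ('D'): step: R->6, L=0; D->plug->D->R->C->L->A->refl->G->L'->B->R'->H->plug->H
Char 2 ('H'): step: R->7, L=0; H->plug->H->R->F->L->C->refl->B->L'->A->R'->G->plug->G
Char 3 ('D'): step: R->0, L->1 (L advanced); D->plug->D->R->B->L->H->refl->D->L'->D->R'->C->plug->E
Char 4 ('H'): step: R->1, L=1; H->plug->H->R->F->L->E->refl->F->L'->A->R'->C->plug->E
Char 5 ('F'): step: R->2, L=1; F->plug->F->R->A->L->F->refl->E->L'->F->R'->D->plug->D
Char 6 ('B'): step: R->3, L=1; B->plug->B->R->C->L->G->refl->A->L'->H->R'->E->plug->C
Char 7 ('B'): step: R->4, L=1; B->plug->B->R->D->L->D->refl->H->L'->B->R'->A->plug->A
Char 8 ('C'): step: R->5, L=1; C->plug->E->R->D->L->D->refl->H->L'->B->R'->D->plug->D

Answer: HGEEDCAD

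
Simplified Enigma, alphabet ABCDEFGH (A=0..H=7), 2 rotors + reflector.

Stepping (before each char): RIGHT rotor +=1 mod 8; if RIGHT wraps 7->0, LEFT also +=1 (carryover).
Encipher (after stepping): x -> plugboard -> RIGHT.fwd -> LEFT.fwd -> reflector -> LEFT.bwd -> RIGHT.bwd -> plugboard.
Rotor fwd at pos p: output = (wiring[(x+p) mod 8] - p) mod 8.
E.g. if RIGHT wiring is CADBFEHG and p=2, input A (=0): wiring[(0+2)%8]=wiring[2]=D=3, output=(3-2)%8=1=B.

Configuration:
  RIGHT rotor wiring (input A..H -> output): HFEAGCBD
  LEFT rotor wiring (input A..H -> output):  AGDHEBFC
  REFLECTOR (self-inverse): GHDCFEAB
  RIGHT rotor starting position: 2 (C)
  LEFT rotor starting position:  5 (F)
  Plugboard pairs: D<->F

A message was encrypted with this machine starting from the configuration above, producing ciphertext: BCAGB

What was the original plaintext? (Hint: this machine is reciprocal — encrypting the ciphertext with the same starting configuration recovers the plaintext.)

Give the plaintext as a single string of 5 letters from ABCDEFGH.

Answer: FDHDH

Derivation:
Char 1 ('B'): step: R->3, L=5; B->plug->B->R->D->L->D->refl->C->L'->G->R'->D->plug->F
Char 2 ('C'): step: R->4, L=5; C->plug->C->R->F->L->G->refl->A->L'->B->R'->F->plug->D
Char 3 ('A'): step: R->5, L=5; A->plug->A->R->F->L->G->refl->A->L'->B->R'->H->plug->H
Char 4 ('G'): step: R->6, L=5; G->plug->G->R->A->L->E->refl->F->L'->C->R'->F->plug->D
Char 5 ('B'): step: R->7, L=5; B->plug->B->R->A->L->E->refl->F->L'->C->R'->H->plug->H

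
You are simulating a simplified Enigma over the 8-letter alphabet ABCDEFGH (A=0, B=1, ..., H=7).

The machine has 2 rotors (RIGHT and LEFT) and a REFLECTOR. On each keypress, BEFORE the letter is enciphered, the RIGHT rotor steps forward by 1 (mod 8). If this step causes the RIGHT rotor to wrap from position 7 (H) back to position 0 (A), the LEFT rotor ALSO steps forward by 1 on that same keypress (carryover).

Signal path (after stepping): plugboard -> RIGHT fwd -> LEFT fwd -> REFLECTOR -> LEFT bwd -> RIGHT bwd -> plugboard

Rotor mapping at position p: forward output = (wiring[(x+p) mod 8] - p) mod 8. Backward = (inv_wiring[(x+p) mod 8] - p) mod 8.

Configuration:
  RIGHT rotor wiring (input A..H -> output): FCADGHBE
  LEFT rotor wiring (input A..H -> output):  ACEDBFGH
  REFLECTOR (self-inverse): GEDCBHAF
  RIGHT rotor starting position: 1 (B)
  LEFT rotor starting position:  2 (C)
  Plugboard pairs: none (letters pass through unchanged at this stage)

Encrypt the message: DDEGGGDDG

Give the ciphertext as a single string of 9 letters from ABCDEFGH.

Char 1 ('D'): step: R->2, L=2; D->plug->D->R->F->L->F->refl->H->L'->C->R'->F->plug->F
Char 2 ('D'): step: R->3, L=2; D->plug->D->R->G->L->G->refl->A->L'->H->R'->G->plug->G
Char 3 ('E'): step: R->4, L=2; E->plug->E->R->B->L->B->refl->E->L'->E->R'->G->plug->G
Char 4 ('G'): step: R->5, L=2; G->plug->G->R->G->L->G->refl->A->L'->H->R'->C->plug->C
Char 5 ('G'): step: R->6, L=2; G->plug->G->R->A->L->C->refl->D->L'->D->R'->A->plug->A
Char 6 ('G'): step: R->7, L=2; G->plug->G->R->A->L->C->refl->D->L'->D->R'->C->plug->C
Char 7 ('D'): step: R->0, L->3 (L advanced); D->plug->D->R->D->L->D->refl->C->L'->C->R'->B->plug->B
Char 8 ('D'): step: R->1, L=3; D->plug->D->R->F->L->F->refl->H->L'->G->R'->E->plug->E
Char 9 ('G'): step: R->2, L=3; G->plug->G->R->D->L->D->refl->C->L'->C->R'->F->plug->F

Answer: FGGCACBEF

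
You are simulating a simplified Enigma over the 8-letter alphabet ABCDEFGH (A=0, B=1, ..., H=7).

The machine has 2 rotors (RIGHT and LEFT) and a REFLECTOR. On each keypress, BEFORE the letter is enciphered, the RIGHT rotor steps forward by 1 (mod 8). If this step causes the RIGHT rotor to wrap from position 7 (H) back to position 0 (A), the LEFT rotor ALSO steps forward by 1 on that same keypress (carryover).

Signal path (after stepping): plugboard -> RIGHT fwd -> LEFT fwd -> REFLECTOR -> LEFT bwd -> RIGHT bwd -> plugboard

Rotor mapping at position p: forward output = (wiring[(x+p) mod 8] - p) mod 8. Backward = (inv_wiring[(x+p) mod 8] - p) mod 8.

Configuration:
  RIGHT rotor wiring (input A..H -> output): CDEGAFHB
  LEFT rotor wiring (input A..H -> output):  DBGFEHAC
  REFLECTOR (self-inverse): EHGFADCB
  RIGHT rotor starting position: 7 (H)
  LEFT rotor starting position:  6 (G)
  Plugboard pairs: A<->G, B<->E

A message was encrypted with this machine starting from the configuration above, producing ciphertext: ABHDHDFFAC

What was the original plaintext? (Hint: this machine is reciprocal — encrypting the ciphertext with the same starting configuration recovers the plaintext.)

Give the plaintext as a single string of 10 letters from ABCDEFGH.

Char 1 ('A'): step: R->0, L->7 (L advanced); A->plug->G->R->H->L->B->refl->H->L'->D->R'->B->plug->E
Char 2 ('B'): step: R->1, L=7; B->plug->E->R->E->L->G->refl->C->L'->C->R'->A->plug->G
Char 3 ('H'): step: R->2, L=7; H->plug->H->R->B->L->E->refl->A->L'->G->R'->C->plug->C
Char 4 ('D'): step: R->3, L=7; D->plug->D->R->E->L->G->refl->C->L'->C->R'->C->plug->C
Char 5 ('H'): step: R->4, L=7; H->plug->H->R->C->L->C->refl->G->L'->E->R'->A->plug->G
Char 6 ('D'): step: R->5, L=7; D->plug->D->R->F->L->F->refl->D->L'->A->R'->A->plug->G
Char 7 ('F'): step: R->6, L=7; F->plug->F->R->A->L->D->refl->F->L'->F->R'->D->plug->D
Char 8 ('F'): step: R->7, L=7; F->plug->F->R->B->L->E->refl->A->L'->G->R'->G->plug->A
Char 9 ('A'): step: R->0, L->0 (L advanced); A->plug->G->R->H->L->C->refl->G->L'->C->R'->A->plug->G
Char 10 ('C'): step: R->1, L=0; C->plug->C->R->F->L->H->refl->B->L'->B->R'->H->plug->H

Answer: EGCCGGDAGH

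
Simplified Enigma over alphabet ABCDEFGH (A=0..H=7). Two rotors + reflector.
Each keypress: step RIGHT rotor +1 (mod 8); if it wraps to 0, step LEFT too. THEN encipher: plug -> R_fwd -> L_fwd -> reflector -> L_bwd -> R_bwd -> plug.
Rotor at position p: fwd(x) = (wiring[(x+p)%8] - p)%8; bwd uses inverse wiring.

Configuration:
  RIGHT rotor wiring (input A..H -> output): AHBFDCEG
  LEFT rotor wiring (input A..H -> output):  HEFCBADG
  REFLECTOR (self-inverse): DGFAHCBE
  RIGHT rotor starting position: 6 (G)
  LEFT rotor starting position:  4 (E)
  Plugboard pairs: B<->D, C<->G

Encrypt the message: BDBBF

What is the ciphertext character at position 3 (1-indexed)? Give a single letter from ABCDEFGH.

Char 1 ('B'): step: R->7, L=4; B->plug->D->R->C->L->H->refl->E->L'->B->R'->B->plug->D
Char 2 ('D'): step: R->0, L->5 (L advanced); D->plug->B->R->H->L->E->refl->H->L'->E->R'->G->plug->C
Char 3 ('B'): step: R->1, L=5; B->plug->D->R->C->L->B->refl->G->L'->B->R'->E->plug->E

E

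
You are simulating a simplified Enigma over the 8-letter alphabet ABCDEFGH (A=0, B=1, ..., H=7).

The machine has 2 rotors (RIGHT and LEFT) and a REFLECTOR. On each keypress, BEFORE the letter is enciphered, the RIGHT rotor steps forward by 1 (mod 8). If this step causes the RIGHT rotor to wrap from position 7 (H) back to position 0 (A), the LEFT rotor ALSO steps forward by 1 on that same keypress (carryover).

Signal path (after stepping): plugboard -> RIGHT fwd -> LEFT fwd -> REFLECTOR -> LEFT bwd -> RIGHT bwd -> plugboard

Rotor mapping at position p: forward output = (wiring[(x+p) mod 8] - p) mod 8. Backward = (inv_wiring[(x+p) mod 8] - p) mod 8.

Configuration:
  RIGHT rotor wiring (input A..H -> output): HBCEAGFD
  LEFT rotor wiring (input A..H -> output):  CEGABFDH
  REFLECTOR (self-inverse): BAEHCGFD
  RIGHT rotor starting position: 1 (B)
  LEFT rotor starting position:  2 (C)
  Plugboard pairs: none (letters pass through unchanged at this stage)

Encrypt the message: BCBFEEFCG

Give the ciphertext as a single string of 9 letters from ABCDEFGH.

Answer: EDEAFFHHH

Derivation:
Char 1 ('B'): step: R->2, L=2; B->plug->B->R->C->L->H->refl->D->L'->D->R'->E->plug->E
Char 2 ('C'): step: R->3, L=2; C->plug->C->R->D->L->D->refl->H->L'->C->R'->D->plug->D
Char 3 ('B'): step: R->4, L=2; B->plug->B->R->C->L->H->refl->D->L'->D->R'->E->plug->E
Char 4 ('F'): step: R->5, L=2; F->plug->F->R->F->L->F->refl->G->L'->B->R'->A->plug->A
Char 5 ('E'): step: R->6, L=2; E->plug->E->R->E->L->B->refl->A->L'->G->R'->F->plug->F
Char 6 ('E'): step: R->7, L=2; E->plug->E->R->F->L->F->refl->G->L'->B->R'->F->plug->F
Char 7 ('F'): step: R->0, L->3 (L advanced); F->plug->F->R->G->L->B->refl->A->L'->D->R'->H->plug->H
Char 8 ('C'): step: R->1, L=3; C->plug->C->R->D->L->A->refl->B->L'->G->R'->H->plug->H
Char 9 ('G'): step: R->2, L=3; G->plug->G->R->F->L->H->refl->D->L'->H->R'->H->plug->H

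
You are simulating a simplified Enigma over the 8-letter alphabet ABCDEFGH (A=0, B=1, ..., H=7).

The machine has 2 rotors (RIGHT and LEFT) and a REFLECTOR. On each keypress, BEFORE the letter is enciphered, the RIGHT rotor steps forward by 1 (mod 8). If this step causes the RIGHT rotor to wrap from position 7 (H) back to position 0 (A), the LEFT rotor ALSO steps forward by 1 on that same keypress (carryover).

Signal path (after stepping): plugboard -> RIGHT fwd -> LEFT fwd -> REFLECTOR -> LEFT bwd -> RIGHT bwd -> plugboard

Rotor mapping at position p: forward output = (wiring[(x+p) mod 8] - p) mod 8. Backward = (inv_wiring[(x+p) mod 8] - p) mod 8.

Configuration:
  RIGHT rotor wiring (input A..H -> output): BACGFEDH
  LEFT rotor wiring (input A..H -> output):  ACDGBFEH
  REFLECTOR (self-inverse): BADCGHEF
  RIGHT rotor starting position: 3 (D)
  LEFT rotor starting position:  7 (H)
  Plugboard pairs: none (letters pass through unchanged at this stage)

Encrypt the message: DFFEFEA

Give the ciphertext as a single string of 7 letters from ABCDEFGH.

Answer: GCBHBGB

Derivation:
Char 1 ('D'): step: R->4, L=7; D->plug->D->R->D->L->E->refl->G->L'->G->R'->G->plug->G
Char 2 ('F'): step: R->5, L=7; F->plug->F->R->F->L->C->refl->D->L'->C->R'->C->plug->C
Char 3 ('F'): step: R->6, L=7; F->plug->F->R->A->L->A->refl->B->L'->B->R'->B->plug->B
Char 4 ('E'): step: R->7, L=7; E->plug->E->R->H->L->F->refl->H->L'->E->R'->H->plug->H
Char 5 ('F'): step: R->0, L->0 (L advanced); F->plug->F->R->E->L->B->refl->A->L'->A->R'->B->plug->B
Char 6 ('E'): step: R->1, L=0; E->plug->E->R->D->L->G->refl->E->L'->G->R'->G->plug->G
Char 7 ('A'): step: R->2, L=0; A->plug->A->R->A->L->A->refl->B->L'->E->R'->B->plug->B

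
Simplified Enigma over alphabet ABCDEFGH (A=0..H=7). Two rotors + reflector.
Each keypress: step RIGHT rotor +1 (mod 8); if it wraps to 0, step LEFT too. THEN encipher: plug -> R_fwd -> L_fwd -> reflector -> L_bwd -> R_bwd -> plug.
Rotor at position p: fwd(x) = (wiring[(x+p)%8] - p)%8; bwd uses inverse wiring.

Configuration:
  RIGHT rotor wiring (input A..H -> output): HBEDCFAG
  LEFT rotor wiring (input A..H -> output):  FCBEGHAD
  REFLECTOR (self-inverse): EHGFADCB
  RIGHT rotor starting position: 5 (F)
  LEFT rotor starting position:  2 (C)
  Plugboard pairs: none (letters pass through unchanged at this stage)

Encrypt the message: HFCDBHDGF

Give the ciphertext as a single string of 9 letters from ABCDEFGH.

Char 1 ('H'): step: R->6, L=2; H->plug->H->R->H->L->A->refl->E->L'->C->R'->A->plug->A
Char 2 ('F'): step: R->7, L=2; F->plug->F->R->D->L->F->refl->D->L'->G->R'->G->plug->G
Char 3 ('C'): step: R->0, L->3 (L advanced); C->plug->C->R->E->L->A->refl->E->L'->C->R'->E->plug->E
Char 4 ('D'): step: R->1, L=3; D->plug->D->R->B->L->D->refl->F->L'->D->R'->B->plug->B
Char 5 ('B'): step: R->2, L=3; B->plug->B->R->B->L->D->refl->F->L'->D->R'->D->plug->D
Char 6 ('H'): step: R->3, L=3; H->plug->H->R->B->L->D->refl->F->L'->D->R'->E->plug->E
Char 7 ('D'): step: R->4, L=3; D->plug->D->R->C->L->E->refl->A->L'->E->R'->C->plug->C
Char 8 ('G'): step: R->5, L=3; G->plug->G->R->G->L->H->refl->B->L'->A->R'->A->plug->A
Char 9 ('F'): step: R->6, L=3; F->plug->F->R->F->L->C->refl->G->L'->H->R'->H->plug->H

Answer: AGEBDECAH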